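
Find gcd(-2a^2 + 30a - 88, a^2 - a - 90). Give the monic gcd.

1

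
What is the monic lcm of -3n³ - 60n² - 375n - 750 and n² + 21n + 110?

Apply the Euclidean algorithm:
  -3n³ - 60n² - 375n - 750 = (-3n + 3)(n² + 21n + 110) + (-108n - 1080)
  n² + 21n + 110 = (-(1/108)n - 11/108)(-108n - 1080) + (0)
Last nonzero remainder: -108n - 1080. Dividing through by -108 gives the monic gcd n + 10.
Then lcm(f, g) = f·g / gcd(f, g); expanding and making the result monic gives the answer.

n⁴ + 31n³ + 345n² + 1625n + 2750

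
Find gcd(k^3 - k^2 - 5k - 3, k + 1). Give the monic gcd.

By polynomial division,
  k^3 - k^2 - 5k - 3 = (k^2 - 2k - 3)(k + 1) + (0)
The last nonzero remainder k + 1 is already monic.

k + 1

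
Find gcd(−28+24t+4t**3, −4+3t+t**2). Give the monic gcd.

−1+t

By polynomial division,
  4t**3+24t−28 = (4t−12)(t**2+3t−4) + (76t−76)
  t**2+3t−4 = ((1/76)t+1/19)(76t−76) + (0)
Last nonzero remainder: 76t−76. Dividing through by 76 gives the monic gcd t−1.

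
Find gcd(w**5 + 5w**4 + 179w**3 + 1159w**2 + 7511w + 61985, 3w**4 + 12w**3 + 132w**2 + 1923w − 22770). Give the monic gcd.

Apply the Euclidean algorithm:
  w**5 + 5w**4 + 179w**3 + 1159w**2 + 7511w + 61985 = ((1/3)w + 1/3)(3w**4 + 12w**3 + 132w**2 + 1923w − 22770) + (131w**3 + 474w**2 + 14460w + 69575)
  3w**4 + 12w**3 + 132w**2 + 1923w − 22770 = ((3/131)w + 150/17161)(131w**3 + 474w**2 + 14460w + 69575) + (−(3488628/17161)w**2 + (3488628/17161)w − 401192220/17161)
  131w**3 + 474w**2 + 14460w + 69575 = (−(2248091/3488628)w − 943855/317148)(−(3488628/17161)w**2 + (3488628/17161)w − 401192220/17161) + (0)
Last nonzero remainder: −(3488628/17161)w**2 + (3488628/17161)w − 401192220/17161. Dividing through by −3488628/17161 gives the monic gcd w**2 − w + 115.

w**2 − w + 115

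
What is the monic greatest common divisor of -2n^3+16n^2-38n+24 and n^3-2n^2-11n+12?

n^2-5n+4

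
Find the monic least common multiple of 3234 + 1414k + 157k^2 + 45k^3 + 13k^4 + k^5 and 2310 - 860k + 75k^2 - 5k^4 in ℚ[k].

-9702 - 1008k + 943k^2 + 22k^3 + 6k^4 + 10k^5 + k^6

Repeated division with remainder:
  k^5 + 13k^4 + 45k^3 + 157k^2 + 1414k + 3234 = (-(1/5)k - 13/5)(-5k^4 + 75k^2 - 860k + 2310) + (60k^3 + 180k^2 - 360k + 9240)
  -5k^4 + 75k^2 - 860k + 2310 = (-(1/12)k + 1/4)(60k^3 + 180k^2 - 360k + 9240) + (0)
Last nonzero remainder: 60k^3 + 180k^2 - 360k + 9240. Dividing through by 60 gives the monic gcd k^3 + 3k^2 - 6k + 154.
Then lcm(f, g) = f·g / gcd(f, g); expanding and making the result monic gives the answer.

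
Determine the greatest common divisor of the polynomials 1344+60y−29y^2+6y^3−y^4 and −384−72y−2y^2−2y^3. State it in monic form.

192+36y+y^2+y^3

Apply the Euclidean algorithm:
  −y^4+6y^3−29y^2+60y+1344 = ((1/2)y−7/2)(−2y^3−2y^2−72y−384) + (0)
Last nonzero remainder: −2y^3−2y^2−72y−384. Dividing through by −2 gives the monic gcd y^3+y^2+36y+192.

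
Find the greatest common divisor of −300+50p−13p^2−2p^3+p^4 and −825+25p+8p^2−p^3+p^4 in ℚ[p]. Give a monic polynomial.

By polynomial division,
  p^4−2p^3−13p^2+50p−300 = (p^4−p^3+8p^2+25p−825) + (−p^3−21p^2+25p+525)
  p^4−p^3+8p^2+25p−825 = (−p+22)(−p^3−21p^2+25p+525) + (495p^2−12375)
  −p^3−21p^2+25p+525 = (−(1/495)p−7/165)(495p^2−12375) + (0)
Last nonzero remainder: 495p^2−12375. Dividing through by 495 gives the monic gcd p^2−25.

−25+p^2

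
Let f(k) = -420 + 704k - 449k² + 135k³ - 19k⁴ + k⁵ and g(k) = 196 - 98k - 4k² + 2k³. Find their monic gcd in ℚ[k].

By polynomial division,
  k⁵ - 19k⁴ + 135k³ - 449k² + 704k - 420 = ((1/2)k² - (17/2)k + 75)(2k³ - 4k² - 98k + 196) + (-1080k² + 9720k - 15120)
  2k³ - 4k² - 98k + 196 = (-(1/540)k - 7/540)(-1080k² + 9720k - 15120) + (0)
Last nonzero remainder: -1080k² + 9720k - 15120. Dividing through by -1080 gives the monic gcd k² - 9k + 14.

14 - 9k + k²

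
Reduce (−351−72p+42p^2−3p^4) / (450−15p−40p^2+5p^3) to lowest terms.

(−117+15p+9p^2−3p^3)/(150−55p+5p^2)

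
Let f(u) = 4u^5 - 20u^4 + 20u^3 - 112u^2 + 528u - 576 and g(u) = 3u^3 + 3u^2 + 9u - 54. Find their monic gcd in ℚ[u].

u^3 + u^2 + 3u - 18

Repeated division with remainder:
  4u^5 - 20u^4 + 20u^3 - 112u^2 + 528u - 576 = ((4/3)u^2 - 8u + 32/3)(3u^3 + 3u^2 + 9u - 54) + (0)
Last nonzero remainder: 3u^3 + 3u^2 + 9u - 54. Dividing through by 3 gives the monic gcd u^3 + u^2 + 3u - 18.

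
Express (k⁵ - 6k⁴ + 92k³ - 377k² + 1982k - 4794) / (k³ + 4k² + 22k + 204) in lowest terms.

(k³ - 4k² + 50k - 141)/(k + 6)

Euclidean algorithm in ℚ[k]:
  k⁵ - 6k⁴ + 92k³ - 377k² + 1982k - 4794 = (k² - 10k + 110)(k³ + 4k² + 22k + 204) + (-801k² + 1602k - 27234)
  k³ + 4k² + 22k + 204 = (-(1/801)k - 2/267)(-801k² + 1602k - 27234) + (0)
Last nonzero remainder: -801k² + 1602k - 27234. Dividing through by -801 gives the monic gcd k² - 2k + 34.
Cancel k² - 2k + 34 from numerator and denominator to get the reduced form.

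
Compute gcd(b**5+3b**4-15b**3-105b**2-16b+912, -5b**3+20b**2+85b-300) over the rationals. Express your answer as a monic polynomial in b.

b**2+b-12

Repeated division with remainder:
  b**5+3b**4-15b**3-105b**2-16b+912 = (-(1/5)b**2-(7/5)b-6)(-5b**3+20b**2+85b-300) + (74b**2+74b-888)
  -5b**3+20b**2+85b-300 = (-(5/74)b+25/74)(74b**2+74b-888) + (0)
Last nonzero remainder: 74b**2+74b-888. Dividing through by 74 gives the monic gcd b**2+b-12.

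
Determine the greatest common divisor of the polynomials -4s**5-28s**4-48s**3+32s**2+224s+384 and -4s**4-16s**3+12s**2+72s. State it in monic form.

Euclidean algorithm in ℚ[s]:
  -4s**5-28s**4-48s**3+32s**2+224s+384 = (s+3)(-4s**4-16s**3+12s**2+72s) + (-12s**3-76s**2+8s+384)
  -4s**4-16s**3+12s**2+72s = ((1/3)s-7/9)(-12s**3-76s**2+8s+384) + (-(448/9)s**2-(448/9)s+896/3)
  -12s**3-76s**2+8s+384 = ((27/112)s+9/7)(-(448/9)s**2-(448/9)s+896/3) + (0)
Last nonzero remainder: -(448/9)s**2-(448/9)s+896/3. Dividing through by -448/9 gives the monic gcd s**2+s-6.

s**2+s-6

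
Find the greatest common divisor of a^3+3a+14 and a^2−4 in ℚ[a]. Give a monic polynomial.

a+2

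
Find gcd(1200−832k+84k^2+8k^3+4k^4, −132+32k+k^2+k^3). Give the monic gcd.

−3+k

By polynomial division,
  4k^4+8k^3+84k^2−832k+1200 = (4k+4)(k^3+k^2+32k−132) + (−48k^2−432k+1728)
  k^3+k^2+32k−132 = (−(1/48)k+1/6)(−48k^2−432k+1728) + (140k−420)
  −48k^2−432k+1728 = (−(12/35)k−144/35)(140k−420) + (0)
Last nonzero remainder: 140k−420. Dividing through by 140 gives the monic gcd k−3.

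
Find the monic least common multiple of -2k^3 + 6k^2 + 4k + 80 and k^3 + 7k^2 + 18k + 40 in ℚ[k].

Euclidean algorithm in ℚ[k]:
  -2k^3 + 6k^2 + 4k + 80 = (-2)(k^3 + 7k^2 + 18k + 40) + (20k^2 + 40k + 160)
  k^3 + 7k^2 + 18k + 40 = ((1/20)k + 1/4)(20k^2 + 40k + 160) + (0)
Last nonzero remainder: 20k^2 + 40k + 160. Dividing through by 20 gives the monic gcd k^2 + 2k + 8.
Then lcm(f, g) = f·g / gcd(f, g); expanding and making the result monic gives the answer.

k^4 + 2k^3 - 17k^2 - 50k - 200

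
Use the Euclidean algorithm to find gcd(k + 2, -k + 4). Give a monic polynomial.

1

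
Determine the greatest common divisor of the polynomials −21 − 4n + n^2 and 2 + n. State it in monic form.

1

By polynomial division,
  n^2 − 4n − 21 = (n − 6)(n + 2) + (−9)
  n + 2 = (−(1/9)n − 2/9)(−9) + (0)
The last nonzero remainder is the constant −9, so the polynomials are coprime and gcd = 1.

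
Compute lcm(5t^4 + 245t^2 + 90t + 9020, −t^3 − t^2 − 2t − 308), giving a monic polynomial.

Euclidean algorithm in ℚ[t]:
  5t^4 + 245t^2 + 90t + 9020 = (−5t + 5)(−t^3 − t^2 − 2t − 308) + (240t^2 − 1440t + 10560)
  −t^3 − t^2 − 2t − 308 = (−(1/240)t − 7/240)(240t^2 − 1440t + 10560) + (0)
Last nonzero remainder: 240t^2 − 1440t + 10560. Dividing through by 240 gives the monic gcd t^2 − 6t + 44.
Then lcm(f, g) = f·g / gcd(f, g); expanding and making the result monic gives the answer.

t^5 + 7t^4 + 49t^3 + 361t^2 + 1930t + 12628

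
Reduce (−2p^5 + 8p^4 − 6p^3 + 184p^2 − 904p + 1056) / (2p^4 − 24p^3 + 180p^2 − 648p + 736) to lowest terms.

(−p^3 − 2p^2 − 7p + 66)/(p^2 − 6p + 46)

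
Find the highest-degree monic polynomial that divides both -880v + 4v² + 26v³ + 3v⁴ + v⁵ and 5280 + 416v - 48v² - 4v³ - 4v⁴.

By polynomial division,
  v⁵ + 3v⁴ + 26v³ + 4v² - 880v = (-(1/4)v - 1/2)(-4v⁴ - 4v³ - 48v² + 416v + 5280) + (12v³ + 84v² + 648v + 2640)
  -4v⁴ - 4v³ - 48v² + 416v + 5280 = (-(1/3)v + 2)(12v³ + 84v² + 648v + 2640) + (0)
Last nonzero remainder: 12v³ + 84v² + 648v + 2640. Dividing through by 12 gives the monic gcd v³ + 7v² + 54v + 220.

220 + 54v + 7v² + v³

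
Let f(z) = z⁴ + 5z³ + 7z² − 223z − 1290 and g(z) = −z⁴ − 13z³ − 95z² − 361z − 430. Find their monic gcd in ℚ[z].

Euclidean algorithm in ℚ[z]:
  z⁴ + 5z³ + 7z² − 223z − 1290 = (−1)(−z⁴ − 13z³ − 95z² − 361z − 430) + (−8z³ − 88z² − 584z − 1720)
  −z⁴ − 13z³ − 95z² − 361z − 430 = ((1/8)z + 1/4)(−8z³ − 88z² − 584z − 1720) + (0)
Last nonzero remainder: −8z³ − 88z² − 584z − 1720. Dividing through by −8 gives the monic gcd z³ + 11z² + 73z + 215.

z³ + 11z² + 73z + 215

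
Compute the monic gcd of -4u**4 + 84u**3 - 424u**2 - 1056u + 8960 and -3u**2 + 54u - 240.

u**2 - 18u + 80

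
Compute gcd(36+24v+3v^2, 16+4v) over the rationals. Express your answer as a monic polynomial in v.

Repeated division with remainder:
  3v^2+24v+36 = ((3/4)v+3)(4v+16) + (-12)
  4v+16 = (-(1/3)v-4/3)(-12) + (0)
The last nonzero remainder is the constant -12, so the polynomials are coprime and gcd = 1.

1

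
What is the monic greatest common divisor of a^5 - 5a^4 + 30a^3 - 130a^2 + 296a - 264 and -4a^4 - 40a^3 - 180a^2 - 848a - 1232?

a^2 + a + 22

Euclidean algorithm in ℚ[a]:
  a^5 - 5a^4 + 30a^3 - 130a^2 + 296a - 264 = (-(1/4)a + 15/4)(-4a^4 - 40a^3 - 180a^2 - 848a - 1232) + (135a^3 + 333a^2 + 3168a + 4356)
  -4a^4 - 40a^3 - 180a^2 - 848a - 1232 = (-(4/135)a - 452/2025)(135a^3 + 333a^2 + 3168a + 4356) + (-(2656/225)a^2 - (2656/225)a - 58432/225)
  135a^3 + 333a^2 + 3168a + 4356 = (-(30375/2656)a - 22275/1328)(-(2656/225)a^2 - (2656/225)a - 58432/225) + (0)
Last nonzero remainder: -(2656/225)a^2 - (2656/225)a - 58432/225. Dividing through by -2656/225 gives the monic gcd a^2 + a + 22.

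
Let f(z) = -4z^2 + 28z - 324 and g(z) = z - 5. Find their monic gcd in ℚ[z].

1

Euclidean algorithm in ℚ[z]:
  -4z^2 + 28z - 324 = (-4z + 8)(z - 5) + (-284)
  z - 5 = (-(1/284)z + 5/284)(-284) + (0)
The last nonzero remainder is the constant -284, so the polynomials are coprime and gcd = 1.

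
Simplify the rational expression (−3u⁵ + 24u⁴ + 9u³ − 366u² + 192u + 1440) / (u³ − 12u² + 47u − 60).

(−3u³ − 3u² + 42u + 72)/(u − 3)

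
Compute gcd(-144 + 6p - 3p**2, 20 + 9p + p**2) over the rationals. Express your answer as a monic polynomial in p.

By polynomial division,
  -3p**2 + 6p - 144 = (-3)(p**2 + 9p + 20) + (33p - 84)
  p**2 + 9p + 20 = ((1/33)p + 127/363)(33p - 84) + (5976/121)
  33p - 84 = ((1331/1992)p - 847/498)(5976/121) + (0)
The last nonzero remainder is the constant 5976/121, so the polynomials are coprime and gcd = 1.

1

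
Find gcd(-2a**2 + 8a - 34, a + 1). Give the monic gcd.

1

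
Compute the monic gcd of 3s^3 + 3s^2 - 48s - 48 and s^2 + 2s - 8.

Repeated division with remainder:
  3s^3 + 3s^2 - 48s - 48 = (3s - 3)(s^2 + 2s - 8) + (-18s - 72)
  s^2 + 2s - 8 = (-(1/18)s + 1/9)(-18s - 72) + (0)
Last nonzero remainder: -18s - 72. Dividing through by -18 gives the monic gcd s + 4.

s + 4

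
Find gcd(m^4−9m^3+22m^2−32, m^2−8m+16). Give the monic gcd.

m^2−8m+16

Euclidean algorithm in ℚ[m]:
  m^4−9m^3+22m^2−32 = (m^2−m−2)(m^2−8m+16) + (0)
The last nonzero remainder m^2−8m+16 is already monic.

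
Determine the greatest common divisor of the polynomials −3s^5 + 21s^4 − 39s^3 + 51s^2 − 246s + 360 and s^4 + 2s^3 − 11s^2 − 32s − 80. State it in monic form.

s^3 − 2s^2 − 3s − 20

Euclidean algorithm in ℚ[s]:
  −3s^5 + 21s^4 − 39s^3 + 51s^2 − 246s + 360 = (−3s + 27)(s^4 + 2s^3 − 11s^2 − 32s − 80) + (−126s^3 + 252s^2 + 378s + 2520)
  s^4 + 2s^3 − 11s^2 − 32s − 80 = (−(1/126)s − 2/63)(−126s^3 + 252s^2 + 378s + 2520) + (0)
Last nonzero remainder: −126s^3 + 252s^2 + 378s + 2520. Dividing through by −126 gives the monic gcd s^3 − 2s^2 − 3s − 20.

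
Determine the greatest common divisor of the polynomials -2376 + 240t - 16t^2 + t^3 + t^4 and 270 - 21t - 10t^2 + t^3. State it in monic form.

-6 + t

By polynomial division,
  t^4 + t^3 - 16t^2 + 240t - 2376 = (t + 11)(t^3 - 10t^2 - 21t + 270) + (115t^2 + 201t - 5346)
  t^3 - 10t^2 - 21t + 270 = ((1/115)t - 1351/13225)(115t^2 + 201t - 5346) + ((608616/13225)t - 3651696/13225)
  115t^2 + 201t - 5346 = ((1520875/608616)t + 1309275/67624)((608616/13225)t - 3651696/13225) + (0)
Last nonzero remainder: (608616/13225)t - 3651696/13225. Dividing through by 608616/13225 gives the monic gcd t - 6.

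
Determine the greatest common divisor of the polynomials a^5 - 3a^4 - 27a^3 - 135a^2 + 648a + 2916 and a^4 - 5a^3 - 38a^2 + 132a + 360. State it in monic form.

Apply the Euclidean algorithm:
  a^5 - 3a^4 - 27a^3 - 135a^2 + 648a + 2916 = (a + 2)(a^4 - 5a^3 - 38a^2 + 132a + 360) + (21a^3 - 191a^2 + 24a + 2196)
  a^4 - 5a^3 - 38a^2 + 132a + 360 = ((1/21)a + 86/441)(21a^3 - 191a^2 + 24a + 2196) + (-(836/441)a^2 + (3344/147)a - 3344/49)
  21a^3 - 191a^2 + 24a + 2196 = (-(9261/836)a - 26901/836)(-(836/441)a^2 + (3344/147)a - 3344/49) + (0)
Last nonzero remainder: -(836/441)a^2 + (3344/147)a - 3344/49. Dividing through by -836/441 gives the monic gcd a^2 - 12a + 36.

a^2 - 12a + 36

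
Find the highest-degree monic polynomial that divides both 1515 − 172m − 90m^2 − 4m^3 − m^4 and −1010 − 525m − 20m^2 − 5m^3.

101 + 2m + m^2

Apply the Euclidean algorithm:
  −m^4 − 4m^3 − 90m^2 − 172m + 1515 = ((1/5)m)(−5m^3 − 20m^2 − 525m − 1010) + (15m^2 + 30m + 1515)
  −5m^3 − 20m^2 − 525m − 1010 = (−(1/3)m − 2/3)(15m^2 + 30m + 1515) + (0)
Last nonzero remainder: 15m^2 + 30m + 1515. Dividing through by 15 gives the monic gcd m^2 + 2m + 101.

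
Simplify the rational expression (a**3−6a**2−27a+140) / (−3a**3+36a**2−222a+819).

By polynomial division,
  a**3−6a**2−27a+140 = (−1/3)(−3a**3+36a**2−222a+819) + (6a**2−101a+413)
  −3a**3+36a**2−222a+819 = (−(1/2)a−29/12)(6a**2−101a+413) + (−(3115/12)a+21805/12)
  6a**2−101a+413 = (−(72/3115)a+708/3115)(−(3115/12)a+21805/12) + (0)
Last nonzero remainder: −(3115/12)a+21805/12. Dividing through by −3115/12 gives the monic gcd a−7.
Cancel a−7 from numerator and denominator to get the reduced form.

(−a**2−a+20)/(3a**2−15a+117)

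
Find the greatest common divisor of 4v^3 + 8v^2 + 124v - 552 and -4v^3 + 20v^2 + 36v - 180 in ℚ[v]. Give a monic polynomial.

v - 3

By polynomial division,
  4v^3 + 8v^2 + 124v - 552 = (-1)(-4v^3 + 20v^2 + 36v - 180) + (28v^2 + 160v - 732)
  -4v^3 + 20v^2 + 36v - 180 = (-(1/7)v + 75/49)(28v^2 + 160v - 732) + (-(15360/49)v + 46080/49)
  28v^2 + 160v - 732 = (-(343/3840)v - 2989/3840)(-(15360/49)v + 46080/49) + (0)
Last nonzero remainder: -(15360/49)v + 46080/49. Dividing through by -15360/49 gives the monic gcd v - 3.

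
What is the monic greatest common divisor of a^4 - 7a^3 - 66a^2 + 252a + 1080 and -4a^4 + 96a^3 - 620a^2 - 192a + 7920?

Euclidean algorithm in ℚ[a]:
  a^4 - 7a^3 - 66a^2 + 252a + 1080 = (-1/4)(-4a^4 + 96a^3 - 620a^2 - 192a + 7920) + (17a^3 - 221a^2 + 204a + 3060)
  -4a^4 + 96a^3 - 620a^2 - 192a + 7920 = (-(4/17)a + 44/17)(17a^3 - 221a^2 + 204a + 3060) + (0)
Last nonzero remainder: 17a^3 - 221a^2 + 204a + 3060. Dividing through by 17 gives the monic gcd a^3 - 13a^2 + 12a + 180.

a^3 - 13a^2 + 12a + 180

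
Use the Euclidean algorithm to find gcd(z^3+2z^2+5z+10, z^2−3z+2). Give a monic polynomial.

1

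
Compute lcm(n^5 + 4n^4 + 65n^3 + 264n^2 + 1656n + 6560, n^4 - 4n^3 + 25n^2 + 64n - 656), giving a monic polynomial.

n^6 + 49n^4 + 4n^3 + 600n^2 - 64n - 26240

Apply the Euclidean algorithm:
  n^5 + 4n^4 + 65n^3 + 264n^2 + 1656n + 6560 = (n + 8)(n^4 - 4n^3 + 25n^2 + 64n - 656) + (72n^3 + 1800n + 11808)
  n^4 - 4n^3 + 25n^2 + 64n - 656 = ((1/72)n - 1/18)(72n^3 + 1800n + 11808) + (0)
Last nonzero remainder: 72n^3 + 1800n + 11808. Dividing through by 72 gives the monic gcd n^3 + 25n + 164.
Then lcm(f, g) = f·g / gcd(f, g); expanding and making the result monic gives the answer.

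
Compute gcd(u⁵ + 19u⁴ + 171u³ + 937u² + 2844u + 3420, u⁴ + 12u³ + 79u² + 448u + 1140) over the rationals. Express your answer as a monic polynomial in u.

By polynomial division,
  u⁵ + 19u⁴ + 171u³ + 937u² + 2844u + 3420 = (u + 7)(u⁴ + 12u³ + 79u² + 448u + 1140) + (8u³ - 64u² - 1432u - 4560)
  u⁴ + 12u³ + 79u² + 448u + 1140 = ((1/8)u + 5/2)(8u³ - 64u² - 1432u - 4560) + (418u² + 4598u + 12540)
  8u³ - 64u² - 1432u - 4560 = ((4/209)u - 4/11)(418u² + 4598u + 12540) + (0)
Last nonzero remainder: 418u² + 4598u + 12540. Dividing through by 418 gives the monic gcd u² + 11u + 30.

u² + 11u + 30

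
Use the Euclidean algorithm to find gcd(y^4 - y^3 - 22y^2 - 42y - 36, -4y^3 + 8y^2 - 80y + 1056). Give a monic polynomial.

y - 6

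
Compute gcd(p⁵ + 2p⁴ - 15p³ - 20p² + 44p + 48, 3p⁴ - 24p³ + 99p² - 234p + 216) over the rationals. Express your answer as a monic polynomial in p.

p² - 5p + 6

Apply the Euclidean algorithm:
  p⁵ + 2p⁴ - 15p³ - 20p² + 44p + 48 = ((1/3)p + 10/3)(3p⁴ - 24p³ + 99p² - 234p + 216) + (32p³ - 272p² + 752p - 672)
  3p⁴ - 24p³ + 99p² - 234p + 216 = ((3/32)p + 3/64)(32p³ - 272p² + 752p - 672) + ((165/4)p² - (825/4)p + 495/2)
  32p³ - 272p² + 752p - 672 = ((128/165)p - 448/165)((165/4)p² - (825/4)p + 495/2) + (0)
Last nonzero remainder: (165/4)p² - (825/4)p + 495/2. Dividing through by 165/4 gives the monic gcd p² - 5p + 6.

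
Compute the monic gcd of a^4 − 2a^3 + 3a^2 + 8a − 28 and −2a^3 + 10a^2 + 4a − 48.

a + 2

By polynomial division,
  a^4 − 2a^3 + 3a^2 + 8a − 28 = (−(1/2)a − 3/2)(−2a^3 + 10a^2 + 4a − 48) + (20a^2 − 10a − 100)
  −2a^3 + 10a^2 + 4a − 48 = (−(1/10)a + 9/20)(20a^2 − 10a − 100) + (−(3/2)a − 3)
  20a^2 − 10a − 100 = (−(40/3)a + 100/3)(−(3/2)a − 3) + (0)
Last nonzero remainder: −(3/2)a − 3. Dividing through by −3/2 gives the monic gcd a + 2.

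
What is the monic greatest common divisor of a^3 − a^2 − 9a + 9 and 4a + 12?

Euclidean algorithm in ℚ[a]:
  a^3 − a^2 − 9a + 9 = ((1/4)a^2 − a + 3/4)(4a + 12) + (0)
Last nonzero remainder: 4a + 12. Dividing through by 4 gives the monic gcd a + 3.

a + 3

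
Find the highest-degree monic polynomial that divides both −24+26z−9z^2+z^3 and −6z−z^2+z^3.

Apply the Euclidean algorithm:
  z^3−9z^2+26z−24 = (z^3−z^2−6z) + (−8z^2+32z−24)
  z^3−z^2−6z = (−(1/8)z−3/8)(−8z^2+32z−24) + (3z−9)
  −8z^2+32z−24 = (−(8/3)z+8/3)(3z−9) + (0)
Last nonzero remainder: 3z−9. Dividing through by 3 gives the monic gcd z−3.

−3+z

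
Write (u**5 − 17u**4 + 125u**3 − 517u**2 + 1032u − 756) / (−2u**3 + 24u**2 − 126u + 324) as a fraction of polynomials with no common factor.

(−u**3 + 11u**2 − 32u + 28)/(2u − 12)

By polynomial division,
  u**5 − 17u**4 + 125u**3 − 517u**2 + 1032u − 756 = (−(1/2)u**2 + (5/2)u − 1)(−2u**3 + 24u**2 − 126u + 324) + (−16u**2 + 96u − 432)
  −2u**3 + 24u**2 − 126u + 324 = ((1/8)u − 3/4)(−16u**2 + 96u − 432) + (0)
Last nonzero remainder: −16u**2 + 96u − 432. Dividing through by −16 gives the monic gcd u**2 − 6u + 27.
Cancel u**2 − 6u + 27 from numerator and denominator to get the reduced form.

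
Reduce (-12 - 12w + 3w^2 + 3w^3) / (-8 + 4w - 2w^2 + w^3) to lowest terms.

Apply the Euclidean algorithm:
  3w^3 + 3w^2 - 12w - 12 = (3)(w^3 - 2w^2 + 4w - 8) + (9w^2 - 24w + 12)
  w^3 - 2w^2 + 4w - 8 = ((1/9)w + 2/27)(9w^2 - 24w + 12) + ((40/9)w - 80/9)
  9w^2 - 24w + 12 = ((81/40)w - 27/20)((40/9)w - 80/9) + (0)
Last nonzero remainder: (40/9)w - 80/9. Dividing through by 40/9 gives the monic gcd w - 2.
Cancel w - 2 from numerator and denominator to get the reduced form.

(6 + 9w + 3w^2)/(4 + w^2)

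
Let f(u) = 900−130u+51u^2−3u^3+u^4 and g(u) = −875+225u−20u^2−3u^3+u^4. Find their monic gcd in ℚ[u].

25−5u+u^2

Euclidean algorithm in ℚ[u]:
  u^4−3u^3+51u^2−130u+900 = (u^4−3u^3−20u^2+225u−875) + (71u^2−355u+1775)
  u^4−3u^3−20u^2+225u−875 = ((1/71)u^2+(2/71)u−35/71)(71u^2−355u+1775) + (0)
Last nonzero remainder: 71u^2−355u+1775. Dividing through by 71 gives the monic gcd u^2−5u+25.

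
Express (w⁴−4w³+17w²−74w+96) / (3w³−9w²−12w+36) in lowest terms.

(w²+w+16)/(3w+6)

Repeated division with remainder:
  w⁴−4w³+17w²−74w+96 = ((1/3)w−1/3)(3w³−9w²−12w+36) + (18w²−90w+108)
  3w³−9w²−12w+36 = ((1/6)w+1/3)(18w²−90w+108) + (0)
Last nonzero remainder: 18w²−90w+108. Dividing through by 18 gives the monic gcd w²−5w+6.
Cancel w²−5w+6 from numerator and denominator to get the reduced form.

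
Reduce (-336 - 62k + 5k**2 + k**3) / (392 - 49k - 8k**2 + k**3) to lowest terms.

Euclidean algorithm in ℚ[k]:
  k**3 + 5k**2 - 62k - 336 = (k**3 - 8k**2 - 49k + 392) + (13k**2 - 13k - 728)
  k**3 - 8k**2 - 49k + 392 = ((1/13)k - 7/13)(13k**2 - 13k - 728) + (0)
Last nonzero remainder: 13k**2 - 13k - 728. Dividing through by 13 gives the monic gcd k**2 - k - 56.
Cancel k**2 - k - 56 from numerator and denominator to get the reduced form.

(6 + k)/(-7 + k)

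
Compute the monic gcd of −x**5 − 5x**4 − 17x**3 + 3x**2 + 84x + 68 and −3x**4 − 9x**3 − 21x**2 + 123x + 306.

Apply the Euclidean algorithm:
  −x**5 − 5x**4 − 17x**3 + 3x**2 + 84x + 68 = ((1/3)x + 2/3)(−3x**4 − 9x**3 − 21x**2 + 123x + 306) + (−4x**3 − 24x**2 − 100x − 136)
  −3x**4 − 9x**3 − 21x**2 + 123x + 306 = ((3/4)x − 9/4)(−4x**3 − 24x**2 − 100x − 136) + (0)
Last nonzero remainder: −4x**3 − 24x**2 − 100x − 136. Dividing through by −4 gives the monic gcd x**3 + 6x**2 + 25x + 34.

x**3 + 6x**2 + 25x + 34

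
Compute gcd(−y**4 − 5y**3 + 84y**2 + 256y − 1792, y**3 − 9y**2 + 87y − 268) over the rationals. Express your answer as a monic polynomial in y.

y − 4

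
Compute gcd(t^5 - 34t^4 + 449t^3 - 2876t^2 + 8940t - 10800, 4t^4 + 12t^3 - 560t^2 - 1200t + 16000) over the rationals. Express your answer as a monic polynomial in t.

t^2 - 15t + 50

Repeated division with remainder:
  t^5 - 34t^4 + 449t^3 - 2876t^2 + 8940t - 10800 = ((1/4)t - 37/4)(4t^4 + 12t^3 - 560t^2 - 1200t + 16000) + (700t^3 - 7756t^2 - 6160t + 137200)
  4t^4 + 12t^3 - 560t^2 - 1200t + 16000 = ((1/175)t + 352/4375)(700t^3 - 7756t^2 - 6160t + 137200) + ((62016/625)t^2 - (186048/125)t + 124032/25)
  700t^3 - 7756t^2 - 6160t + 137200 = ((109375/15504)t + 214375/7752)((62016/625)t^2 - (186048/125)t + 124032/25) + (0)
Last nonzero remainder: (62016/625)t^2 - (186048/125)t + 124032/25. Dividing through by 62016/625 gives the monic gcd t^2 - 15t + 50.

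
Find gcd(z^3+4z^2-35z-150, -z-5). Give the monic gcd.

Repeated division with remainder:
  z^3+4z^2-35z-150 = (-z^2+z+30)(-z-5) + (0)
Last nonzero remainder: -z-5. Dividing through by -1 gives the monic gcd z+5.

z+5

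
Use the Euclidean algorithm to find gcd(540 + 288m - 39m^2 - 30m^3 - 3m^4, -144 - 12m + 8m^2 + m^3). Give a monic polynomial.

6 + m

Euclidean algorithm in ℚ[m]:
  -3m^4 - 30m^3 - 39m^2 + 288m + 540 = (-3m - 6)(m^3 + 8m^2 - 12m - 144) + (-27m^2 - 216m - 324)
  m^3 + 8m^2 - 12m - 144 = (-(1/27)m)(-27m^2 - 216m - 324) + (-24m - 144)
  -27m^2 - 216m - 324 = ((9/8)m + 9/4)(-24m - 144) + (0)
Last nonzero remainder: -24m - 144. Dividing through by -24 gives the monic gcd m + 6.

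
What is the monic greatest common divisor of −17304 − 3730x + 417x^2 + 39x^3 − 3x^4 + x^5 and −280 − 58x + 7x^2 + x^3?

Euclidean algorithm in ℚ[x]:
  x^5 − 3x^4 + 39x^3 + 417x^2 − 3730x − 17304 = (x^2 − 10x + 167)(x^3 + 7x^2 − 58x − 280) + (−1052x^2 + 3156x + 29456)
  x^3 + 7x^2 − 58x − 280 = (−(1/1052)x − 5/526)(−1052x^2 + 3156x + 29456) + (0)
Last nonzero remainder: −1052x^2 + 3156x + 29456. Dividing through by −1052 gives the monic gcd x^2 − 3x − 28.

−28 − 3x + x^2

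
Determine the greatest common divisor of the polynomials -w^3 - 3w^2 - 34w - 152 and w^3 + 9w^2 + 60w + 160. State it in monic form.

By polynomial division,
  -w^3 - 3w^2 - 34w - 152 = (-1)(w^3 + 9w^2 + 60w + 160) + (6w^2 + 26w + 8)
  w^3 + 9w^2 + 60w + 160 = ((1/6)w + 7/9)(6w^2 + 26w + 8) + ((346/9)w + 1384/9)
  6w^2 + 26w + 8 = ((27/173)w + 9/173)((346/9)w + 1384/9) + (0)
Last nonzero remainder: (346/9)w + 1384/9. Dividing through by 346/9 gives the monic gcd w + 4.

w + 4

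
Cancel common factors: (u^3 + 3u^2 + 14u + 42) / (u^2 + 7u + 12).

(u^2 + 14)/(u + 4)

Apply the Euclidean algorithm:
  u^3 + 3u^2 + 14u + 42 = (u - 4)(u^2 + 7u + 12) + (30u + 90)
  u^2 + 7u + 12 = ((1/30)u + 2/15)(30u + 90) + (0)
Last nonzero remainder: 30u + 90. Dividing through by 30 gives the monic gcd u + 3.
Cancel u + 3 from numerator and denominator to get the reduced form.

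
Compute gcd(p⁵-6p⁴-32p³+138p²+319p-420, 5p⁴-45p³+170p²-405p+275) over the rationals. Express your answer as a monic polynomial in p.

p²-6p+5

Euclidean algorithm in ℚ[p]:
  p⁵-6p⁴-32p³+138p²+319p-420 = ((1/5)p+3/5)(5p⁴-45p³+170p²-405p+275) + (-39p³+117p²+507p-585)
  5p⁴-45p³+170p²-405p+275 = (-(5/39)p+10/13)(-39p³+117p²+507p-585) + (145p²-870p+725)
  -39p³+117p²+507p-585 = (-(39/145)p-117/145)(145p²-870p+725) + (0)
Last nonzero remainder: 145p²-870p+725. Dividing through by 145 gives the monic gcd p²-6p+5.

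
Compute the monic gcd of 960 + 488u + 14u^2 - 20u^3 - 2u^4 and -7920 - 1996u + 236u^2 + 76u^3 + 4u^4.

-20 - u + u^2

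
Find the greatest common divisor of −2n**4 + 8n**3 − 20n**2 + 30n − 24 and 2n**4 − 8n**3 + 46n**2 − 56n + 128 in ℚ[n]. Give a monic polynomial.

n**2 − n + 4

Repeated division with remainder:
  −2n**4 + 8n**3 − 20n**2 + 30n − 24 = (−1)(2n**4 − 8n**3 + 46n**2 − 56n + 128) + (26n**2 − 26n + 104)
  2n**4 − 8n**3 + 46n**2 − 56n + 128 = ((1/13)n**2 − (3/13)n + 16/13)(26n**2 − 26n + 104) + (0)
Last nonzero remainder: 26n**2 − 26n + 104. Dividing through by 26 gives the monic gcd n**2 − n + 4.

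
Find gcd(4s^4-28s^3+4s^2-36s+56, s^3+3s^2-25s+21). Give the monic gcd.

Repeated division with remainder:
  4s^4-28s^3+4s^2-36s+56 = (4s-40)(s^3+3s^2-25s+21) + (224s^2-1120s+896)
  s^3+3s^2-25s+21 = ((1/224)s+1/28)(224s^2-1120s+896) + (11s-11)
  224s^2-1120s+896 = ((224/11)s-896/11)(11s-11) + (0)
Last nonzero remainder: 11s-11. Dividing through by 11 gives the monic gcd s-1.

s-1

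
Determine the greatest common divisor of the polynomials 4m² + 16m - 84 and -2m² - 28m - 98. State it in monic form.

Apply the Euclidean algorithm:
  4m² + 16m - 84 = (-2)(-2m² - 28m - 98) + (-40m - 280)
  -2m² - 28m - 98 = ((1/20)m + 7/20)(-40m - 280) + (0)
Last nonzero remainder: -40m - 280. Dividing through by -40 gives the monic gcd m + 7.

m + 7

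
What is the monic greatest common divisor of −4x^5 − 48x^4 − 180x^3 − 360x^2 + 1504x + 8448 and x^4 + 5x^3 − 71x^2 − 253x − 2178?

Euclidean algorithm in ℚ[x]:
  −4x^5 − 48x^4 − 180x^3 − 360x^2 + 1504x + 8448 = (−4x − 28)(x^4 + 5x^3 − 71x^2 − 253x − 2178) + (−324x^3 − 3360x^2 − 14292x − 52536)
  x^4 + 5x^3 − 71x^2 − 253x − 2178 = (−(1/324)x + 145/8748)(−324x^3 − 3360x^2 − 14292x − 52536) + (−(43316/729)x^2 − (43316/243)x − 952952/729)
  −324x^3 − 3360x^2 − 14292x − 52536 = ((59049/10829)x + 435213/10829)(−(43316/729)x^2 − (43316/243)x − 952952/729) + (0)
Last nonzero remainder: −(43316/729)x^2 − (43316/243)x − 952952/729. Dividing through by −43316/729 gives the monic gcd x^2 + 3x + 22.

x^2 + 3x + 22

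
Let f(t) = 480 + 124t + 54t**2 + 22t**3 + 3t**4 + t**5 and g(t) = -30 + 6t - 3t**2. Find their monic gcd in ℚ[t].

10 - 2t + t**2

Repeated division with remainder:
  t**5 + 3t**4 + 22t**3 + 54t**2 + 124t + 480 = (-(1/3)t**3 - (5/3)t**2 - (22/3)t - 16)(-3t**2 + 6t - 30) + (0)
Last nonzero remainder: -3t**2 + 6t - 30. Dividing through by -3 gives the monic gcd t**2 - 2t + 10.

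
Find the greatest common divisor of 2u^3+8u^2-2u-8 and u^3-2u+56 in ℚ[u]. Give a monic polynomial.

Euclidean algorithm in ℚ[u]:
  2u^3+8u^2-2u-8 = (2)(u^3-2u+56) + (8u^2+2u-120)
  u^3-2u+56 = ((1/8)u-1/32)(8u^2+2u-120) + ((209/16)u+209/4)
  8u^2+2u-120 = ((128/209)u-480/209)((209/16)u+209/4) + (0)
Last nonzero remainder: (209/16)u+209/4. Dividing through by 209/16 gives the monic gcd u+4.

u+4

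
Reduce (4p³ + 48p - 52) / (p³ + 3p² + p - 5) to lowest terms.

(4p² + 4p + 52)/(p² + 4p + 5)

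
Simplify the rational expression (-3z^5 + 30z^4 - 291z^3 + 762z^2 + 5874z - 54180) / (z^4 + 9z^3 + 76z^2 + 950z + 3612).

(-3z^3 + 18z^2 + 39z - 630)/(z^2 + 13z + 42)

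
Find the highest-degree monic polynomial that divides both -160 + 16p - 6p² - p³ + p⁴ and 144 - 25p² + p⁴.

-16 + p²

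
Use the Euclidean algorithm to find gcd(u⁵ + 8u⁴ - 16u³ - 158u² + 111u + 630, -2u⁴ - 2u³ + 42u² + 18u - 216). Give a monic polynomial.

u² - 6u + 9

By polynomial division,
  u⁵ + 8u⁴ - 16u³ - 158u² + 111u + 630 = (-(1/2)u - 7/2)(-2u⁴ - 2u³ + 42u² + 18u - 216) + (-2u³ - 2u² + 66u - 126)
  -2u⁴ - 2u³ + 42u² + 18u - 216 = (u)(-2u³ - 2u² + 66u - 126) + (-24u² + 144u - 216)
  -2u³ - 2u² + 66u - 126 = ((1/12)u + 7/12)(-24u² + 144u - 216) + (0)
Last nonzero remainder: -24u² + 144u - 216. Dividing through by -24 gives the monic gcd u² - 6u + 9.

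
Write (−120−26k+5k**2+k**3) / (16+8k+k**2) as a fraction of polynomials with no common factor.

By polynomial division,
  k**3+5k**2−26k−120 = (k−3)(k**2+8k+16) + (−18k−72)
  k**2+8k+16 = (−(1/18)k−2/9)(−18k−72) + (0)
Last nonzero remainder: −18k−72. Dividing through by −18 gives the monic gcd k+4.
Cancel k+4 from numerator and denominator to get the reduced form.

(−30+k+k**2)/(4+k)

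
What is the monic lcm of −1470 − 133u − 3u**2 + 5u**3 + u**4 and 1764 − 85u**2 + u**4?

61740 + 7056u − 1211u**2 − 340u**3 − 50u**4 + 4u**5 + u**6

Apply the Euclidean algorithm:
  u**4 + 5u**3 − 3u**2 − 133u − 1470 = (u**4 − 85u**2 + 1764) + (5u**3 + 82u**2 − 133u − 3234)
  u**4 − 85u**2 + 1764 = ((1/5)u − 82/25)(5u**3 + 82u**2 − 133u − 3234) + ((5264/25)u**2 + (5264/25)u − 221088/25)
  5u**3 + 82u**2 − 133u − 3234 = ((125/5264)u + 275/752)((5264/25)u**2 + (5264/25)u − 221088/25) + (0)
Last nonzero remainder: (5264/25)u**2 + (5264/25)u − 221088/25. Dividing through by 5264/25 gives the monic gcd u**2 + u − 42.
Then lcm(f, g) = f·g / gcd(f, g); expanding and making the result monic gives the answer.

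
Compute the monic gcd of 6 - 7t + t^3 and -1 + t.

-1 + t

By polynomial division,
  t^3 - 7t + 6 = (t^2 + t - 6)(t - 1) + (0)
The last nonzero remainder t - 1 is already monic.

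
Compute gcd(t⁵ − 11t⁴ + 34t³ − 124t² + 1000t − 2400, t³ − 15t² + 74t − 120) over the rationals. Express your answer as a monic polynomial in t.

Euclidean algorithm in ℚ[t]:
  t⁵ − 11t⁴ + 34t³ − 124t² + 1000t − 2400 = (t² + 4t + 20)(t³ − 15t² + 74t − 120) + (0)
The last nonzero remainder t³ − 15t² + 74t − 120 is already monic.

t³ − 15t² + 74t − 120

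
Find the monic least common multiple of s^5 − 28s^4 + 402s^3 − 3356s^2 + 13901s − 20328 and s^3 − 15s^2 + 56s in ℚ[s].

Apply the Euclidean algorithm:
  s^5 − 28s^4 + 402s^3 − 3356s^2 + 13901s − 20328 = (s^2 − 13s + 151)(s^3 − 15s^2 + 56s) + (−363s^2 + 5445s − 20328)
  s^3 − 15s^2 + 56s = (−(1/363)s)(−363s^2 + 5445s − 20328) + (0)
Last nonzero remainder: −363s^2 + 5445s − 20328. Dividing through by −363 gives the monic gcd s^2 − 15s + 56.
Then lcm(f, g) = f·g / gcd(f, g); expanding and making the result monic gives the answer.

s^6 − 28s^5 + 402s^4 − 3356s^3 + 13901s^2 − 20328s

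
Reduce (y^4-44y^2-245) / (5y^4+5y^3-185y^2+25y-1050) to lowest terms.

Repeated division with remainder:
  y^4-44y^2-245 = (1/5)(5y^4+5y^3-185y^2+25y-1050) + (-y^3-7y^2-5y-35)
  5y^4+5y^3-185y^2+25y-1050 = (-5y+30)(-y^3-7y^2-5y-35) + (0)
Last nonzero remainder: -y^3-7y^2-5y-35. Dividing through by -1 gives the monic gcd y^3+7y^2+5y+35.
Cancel y^3+7y^2+5y+35 from numerator and denominator to get the reduced form.

(y-7)/(5y-30)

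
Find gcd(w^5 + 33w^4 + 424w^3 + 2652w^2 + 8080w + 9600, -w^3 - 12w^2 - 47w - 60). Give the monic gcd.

w^2 + 9w + 20

Euclidean algorithm in ℚ[w]:
  w^5 + 33w^4 + 424w^3 + 2652w^2 + 8080w + 9600 = (-w^2 - 21w - 125)(-w^3 - 12w^2 - 47w - 60) + (105w^2 + 945w + 2100)
  -w^3 - 12w^2 - 47w - 60 = (-(1/105)w - 1/35)(105w^2 + 945w + 2100) + (0)
Last nonzero remainder: 105w^2 + 945w + 2100. Dividing through by 105 gives the monic gcd w^2 + 9w + 20.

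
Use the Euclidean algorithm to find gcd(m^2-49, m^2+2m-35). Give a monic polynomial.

By polynomial division,
  m^2-49 = (m^2+2m-35) + (-2m-14)
  m^2+2m-35 = (-(1/2)m+5/2)(-2m-14) + (0)
Last nonzero remainder: -2m-14. Dividing through by -2 gives the monic gcd m+7.

m+7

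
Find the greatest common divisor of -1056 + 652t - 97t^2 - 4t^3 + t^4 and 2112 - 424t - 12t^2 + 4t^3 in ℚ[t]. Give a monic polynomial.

-88 + 3t + t^2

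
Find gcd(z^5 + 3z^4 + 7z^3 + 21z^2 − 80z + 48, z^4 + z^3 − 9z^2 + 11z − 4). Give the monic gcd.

z^3 + 2z^2 − 7z + 4

By polynomial division,
  z^5 + 3z^4 + 7z^3 + 21z^2 − 80z + 48 = (z + 2)(z^4 + z^3 − 9z^2 + 11z − 4) + (14z^3 + 28z^2 − 98z + 56)
  z^4 + z^3 − 9z^2 + 11z − 4 = ((1/14)z − 1/14)(14z^3 + 28z^2 − 98z + 56) + (0)
Last nonzero remainder: 14z^3 + 28z^2 − 98z + 56. Dividing through by 14 gives the monic gcd z^3 + 2z^2 − 7z + 4.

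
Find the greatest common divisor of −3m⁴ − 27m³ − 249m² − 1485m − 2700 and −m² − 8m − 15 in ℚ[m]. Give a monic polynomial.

m² + 8m + 15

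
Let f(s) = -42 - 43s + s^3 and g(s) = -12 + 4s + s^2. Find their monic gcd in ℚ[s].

6 + s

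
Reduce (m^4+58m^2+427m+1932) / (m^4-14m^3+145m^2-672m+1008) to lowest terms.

Repeated division with remainder:
  m^4+58m^2+427m+1932 = (m^4-14m^3+145m^2-672m+1008) + (14m^3-87m^2+1099m+924)
  m^4-14m^3+145m^2-672m+1008 = ((1/14)m-109/196)(14m^3-87m^2+1099m+924) + ((3551/196)m^2-(3551/28)m+10653/7)
  14m^3-87m^2+1099m+924 = ((2744/3551)m+2156/3551)((3551/196)m^2-(3551/28)m+10653/7) + (0)
Last nonzero remainder: (3551/196)m^2-(3551/28)m+10653/7. Dividing through by 3551/196 gives the monic gcd m^2-7m+84.
Cancel m^2-7m+84 from numerator and denominator to get the reduced form.

(m^2+7m+23)/(m^2-7m+12)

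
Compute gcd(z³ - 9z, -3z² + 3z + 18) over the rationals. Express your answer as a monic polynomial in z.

z - 3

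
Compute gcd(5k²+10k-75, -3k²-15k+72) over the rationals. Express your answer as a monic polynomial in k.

k-3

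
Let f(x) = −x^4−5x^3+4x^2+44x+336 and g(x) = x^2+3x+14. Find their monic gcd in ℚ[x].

x^2+3x+14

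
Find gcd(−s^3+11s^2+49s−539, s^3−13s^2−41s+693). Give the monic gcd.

s^2−4s−77

Apply the Euclidean algorithm:
  −s^3+11s^2+49s−539 = (−1)(s^3−13s^2−41s+693) + (−2s^2+8s+154)
  s^3−13s^2−41s+693 = (−(1/2)s+9/2)(−2s^2+8s+154) + (0)
Last nonzero remainder: −2s^2+8s+154. Dividing through by −2 gives the monic gcd s^2−4s−77.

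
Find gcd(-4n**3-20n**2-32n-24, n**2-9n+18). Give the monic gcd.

1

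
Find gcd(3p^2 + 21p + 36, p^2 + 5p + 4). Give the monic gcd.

p + 4

Apply the Euclidean algorithm:
  3p^2 + 21p + 36 = (3)(p^2 + 5p + 4) + (6p + 24)
  p^2 + 5p + 4 = ((1/6)p + 1/6)(6p + 24) + (0)
Last nonzero remainder: 6p + 24. Dividing through by 6 gives the monic gcd p + 4.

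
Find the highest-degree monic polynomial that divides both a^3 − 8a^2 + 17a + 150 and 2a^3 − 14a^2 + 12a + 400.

By polynomial division,
  a^3 − 8a^2 + 17a + 150 = (1/2)(2a^3 − 14a^2 + 12a + 400) + (−a^2 + 11a − 50)
  2a^3 − 14a^2 + 12a + 400 = (−2a − 8)(−a^2 + 11a − 50) + (0)
Last nonzero remainder: −a^2 + 11a − 50. Dividing through by −1 gives the monic gcd a^2 − 11a + 50.

a^2 − 11a + 50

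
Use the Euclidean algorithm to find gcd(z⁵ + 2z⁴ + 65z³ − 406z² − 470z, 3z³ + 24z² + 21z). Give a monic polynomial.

z² + z

Apply the Euclidean algorithm:
  z⁵ + 2z⁴ + 65z³ − 406z² − 470z = ((1/3)z² − 2z + 106/3)(3z³ + 24z² + 21z) + (−1212z² − 1212z)
  3z³ + 24z² + 21z = (−(1/404)z − 7/404)(−1212z² − 1212z) + (0)
Last nonzero remainder: −1212z² − 1212z. Dividing through by −1212 gives the monic gcd z² + z.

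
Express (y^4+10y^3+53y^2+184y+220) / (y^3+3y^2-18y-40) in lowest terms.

Euclidean algorithm in ℚ[y]:
  y^4+10y^3+53y^2+184y+220 = (y+7)(y^3+3y^2-18y-40) + (50y^2+350y+500)
  y^3+3y^2-18y-40 = ((1/50)y-2/25)(50y^2+350y+500) + (0)
Last nonzero remainder: 50y^2+350y+500. Dividing through by 50 gives the monic gcd y^2+7y+10.
Cancel y^2+7y+10 from numerator and denominator to get the reduced form.

(y^2+3y+22)/(y-4)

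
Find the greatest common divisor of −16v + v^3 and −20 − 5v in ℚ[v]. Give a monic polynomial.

4 + v

Euclidean algorithm in ℚ[v]:
  v^3 − 16v = (−(1/5)v^2 + (4/5)v)(−5v − 20) + (0)
Last nonzero remainder: −5v − 20. Dividing through by −5 gives the monic gcd v + 4.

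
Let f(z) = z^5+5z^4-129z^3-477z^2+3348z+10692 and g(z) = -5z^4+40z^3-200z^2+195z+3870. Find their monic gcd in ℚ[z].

Euclidean algorithm in ℚ[z]:
  z^5+5z^4-129z^3-477z^2+3348z+10692 = (-(1/5)z-13/5)(-5z^4+40z^3-200z^2+195z+3870) + (-65z^3-958z^2+4629z+20754)
  -5z^4+40z^3-200z^2+195z+3870 = ((1/13)z-1478/845)(-65z^3-958z^2+4629z+20754) + (-(1885809/845)z^2+(5657427/845)z+33944562/845)
  -65z^3-958z^2+4629z+20754 = ((54925/1885809)z+974285/1885809)(-(1885809/845)z^2+(5657427/845)z+33944562/845) + (0)
Last nonzero remainder: -(1885809/845)z^2+(5657427/845)z+33944562/845. Dividing through by -1885809/845 gives the monic gcd z^2-3z-18.

z^2-3z-18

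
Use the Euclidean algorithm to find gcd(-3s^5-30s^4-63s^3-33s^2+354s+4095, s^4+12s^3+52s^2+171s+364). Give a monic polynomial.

s^3+8s^2+20s+91

Apply the Euclidean algorithm:
  -3s^5-30s^4-63s^3-33s^2+354s+4095 = (-3s+6)(s^4+12s^3+52s^2+171s+364) + (21s^3+168s^2+420s+1911)
  s^4+12s^3+52s^2+171s+364 = ((1/21)s+4/21)(21s^3+168s^2+420s+1911) + (0)
Last nonzero remainder: 21s^3+168s^2+420s+1911. Dividing through by 21 gives the monic gcd s^3+8s^2+20s+91.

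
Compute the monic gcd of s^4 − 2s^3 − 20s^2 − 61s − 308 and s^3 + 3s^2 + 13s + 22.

s^2 + s + 11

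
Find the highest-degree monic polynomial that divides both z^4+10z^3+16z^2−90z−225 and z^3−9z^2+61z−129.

z−3

By polynomial division,
  z^4+10z^3+16z^2−90z−225 = (z+19)(z^3−9z^2+61z−129) + (126z^2−1120z+2226)
  z^3−9z^2+61z−129 = ((1/126)z−1/1134)(126z^2−1120z+2226) + ((3430/81)z−3430/27)
  126z^2−1120z+2226 = ((729/245)z−4293/245)((3430/81)z−3430/27) + (0)
Last nonzero remainder: (3430/81)z−3430/27. Dividing through by 3430/81 gives the monic gcd z−3.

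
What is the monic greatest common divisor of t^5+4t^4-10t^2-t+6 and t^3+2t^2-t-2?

By polynomial division,
  t^5+4t^4-10t^2-t+6 = (t^2+2t-3)(t^3+2t^2-t-2) + (0)
The last nonzero remainder t^3+2t^2-t-2 is already monic.

t^3+2t^2-t-2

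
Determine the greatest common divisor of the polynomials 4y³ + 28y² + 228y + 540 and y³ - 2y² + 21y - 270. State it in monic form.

Apply the Euclidean algorithm:
  4y³ + 28y² + 228y + 540 = (4)(y³ - 2y² + 21y - 270) + (36y² + 144y + 1620)
  y³ - 2y² + 21y - 270 = ((1/36)y - 1/6)(36y² + 144y + 1620) + (0)
Last nonzero remainder: 36y² + 144y + 1620. Dividing through by 36 gives the monic gcd y² + 4y + 45.

y² + 4y + 45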